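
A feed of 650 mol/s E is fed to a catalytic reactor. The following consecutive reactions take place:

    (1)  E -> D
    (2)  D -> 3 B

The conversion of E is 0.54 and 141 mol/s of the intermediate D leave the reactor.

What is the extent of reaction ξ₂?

Conversion of E: E consumed = 1ξ₁ = 0.54 × 650 → ξ₁ = 351 mol/s.
D balance: n_D = 0 + 1ξ₁ − 1ξ₂ = 141 → ξ₂ = (1·351 − 141)/1 = 210 mol/s.
Outlet amounts (n = n₀ + Σ ν·ξ):
  E: 650 − 1(351) = 299
  D: 0 + 1(351) − 1(210) = 141
  B: 0 + 3(210) = 630

ξ₂ = 210 mol/s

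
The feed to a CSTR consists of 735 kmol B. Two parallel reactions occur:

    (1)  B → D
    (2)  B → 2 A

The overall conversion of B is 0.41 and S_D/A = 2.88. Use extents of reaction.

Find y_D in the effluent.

0.329

Conversion of B: B consumed = 0.41 × 735 = 301.3 kmol = 1ξ₁ + 1ξ₂.
Selectivity: 1ξ₁ / (2ξ₂) = 2.88 → ξ₁ = 5.76 ξ₂.
Substitute: (1·5.76 + 1) ξ₂ = 301.3 → ξ₂ = 44.58 kmol, ξ₁ = 256.8 kmol.
Outlet amounts (n = n₀ + Σ ν·ξ):
  B: 735 − 1(256.8) − 1(44.58) = 433.7
  D: 0 + 1(256.8) = 256.8
  A: 0 + 2(44.58) = 89.16
Total out = 779.6 kmol; y_D = 256.8 / 779.6 = 0.3294.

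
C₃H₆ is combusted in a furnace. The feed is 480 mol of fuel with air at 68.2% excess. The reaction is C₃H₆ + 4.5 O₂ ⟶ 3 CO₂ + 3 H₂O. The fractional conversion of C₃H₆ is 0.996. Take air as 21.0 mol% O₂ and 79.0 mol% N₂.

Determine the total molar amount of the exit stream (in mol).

18000 mol

Stoichiometric O₂ = 4.5 × 480 = 2160 mol; O₂ fed = 2160 × 1.682 = 3633 mol.
N₂ fed = 3633 × 79/21 = 13670 mol.
Fuel reacted = 0.996 × 480 → ξ = 478.1 mol.
Outlet (n = n₀ + ν ξ):
  C₃H₆: 480 − 1(478.1) = 1.92
  O₂: 3633 − 4.5(478.1) = 1482
  N₂: 13670 (inert)
  CO₂: 0 + 3(478.1) = 1434
  H₂O: 0 + 3(478.1) = 1434
Total out = 1.92 + 1482 + 13670 + 1434 + 1434 = 18020 mol.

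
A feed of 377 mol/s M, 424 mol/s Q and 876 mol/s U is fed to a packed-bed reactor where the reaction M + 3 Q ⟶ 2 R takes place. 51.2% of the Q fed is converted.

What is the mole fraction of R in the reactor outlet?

0.0945

Q reacted = 0.512 × 424 = 217.1 mol/s; ν_Q = −3, so ξ = 217.1/3 = 72.36 mol/s.
Outlet amounts (n = n₀ + ν ξ):
  M: 377 − 1(72.36) = 304.6
  Q: 424 − 3(72.36) = 206.9
  R: 0 + 2(72.36) = 144.7
  U: 876 (inert)
Total out = 1532 mol/s; y_R = 144.7 / 1532 = 0.09445.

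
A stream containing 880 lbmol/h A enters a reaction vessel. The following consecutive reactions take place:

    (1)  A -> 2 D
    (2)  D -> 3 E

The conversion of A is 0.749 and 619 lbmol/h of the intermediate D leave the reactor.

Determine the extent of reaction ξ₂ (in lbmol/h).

ξ₂ = 699 lbmol/h

Conversion of A: A consumed = 1ξ₁ = 0.749 × 880 → ξ₁ = 659.1 lbmol/h.
D balance: n_D = 0 + 2ξ₁ − 1ξ₂ = 619 → ξ₂ = (2·659.1 − 619)/1 = 699.2 lbmol/h.
Outlet amounts (n = n₀ + Σ ν·ξ):
  A: 880 − 1(659.1) = 220.9
  D: 0 + 2(659.1) − 1(699.2) = 619
  E: 0 + 3(699.2) = 2098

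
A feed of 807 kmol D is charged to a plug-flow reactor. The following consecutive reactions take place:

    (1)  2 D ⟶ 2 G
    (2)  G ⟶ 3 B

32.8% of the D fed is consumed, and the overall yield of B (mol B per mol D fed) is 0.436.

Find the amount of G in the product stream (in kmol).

147 kmol

Conversion of D: D consumed = 2ξ₁ = 0.328 × 807 → ξ₁ = 132.3 kmol.
Yield of B: 3ξ₂ / 807 = 0.436 → ξ₂ = 117.3 kmol.
Outlet amounts (n = n₀ + Σ ν·ξ):
  D: 807 − 2(132.3) = 542.3
  G: 0 + 2(132.3) − 1(117.3) = 147.4
  B: 0 + 3(117.3) = 351.9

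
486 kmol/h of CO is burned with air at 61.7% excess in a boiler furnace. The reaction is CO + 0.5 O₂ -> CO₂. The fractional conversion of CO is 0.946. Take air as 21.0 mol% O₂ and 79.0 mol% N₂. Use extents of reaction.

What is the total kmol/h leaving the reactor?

Stoichiometric O₂ = 0.5 × 486 = 243 kmol/h; O₂ fed = 243 × 1.617 = 392.9 kmol/h.
N₂ fed = 392.9 × 79/21 = 1478 kmol/h.
Fuel reacted = 0.946 × 486 → ξ = 459.8 kmol/h.
Outlet (n = n₀ + ν ξ):
  CO: 486 − 1(459.8) = 26.24
  O₂: 392.9 − 0.5(459.8) = 163.1
  N₂: 1478 (inert)
  CO₂: 0 + 1(459.8) = 459.8
Total out = 26.24 + 163.1 + 1478 + 459.8 = 2127 kmol/h.

2130 kmol/h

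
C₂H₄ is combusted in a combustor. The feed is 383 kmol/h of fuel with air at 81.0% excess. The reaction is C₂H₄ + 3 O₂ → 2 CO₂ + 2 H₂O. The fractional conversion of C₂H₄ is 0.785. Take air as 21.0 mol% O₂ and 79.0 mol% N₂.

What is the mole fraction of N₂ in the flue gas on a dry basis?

0.808

Stoichiometric O₂ = 3 × 383 = 1149 kmol/h; O₂ fed = 1149 × 1.810 = 2080 kmol/h.
N₂ fed = 2080 × 79/21 = 7824 kmol/h.
Fuel reacted = 0.785 × 383 → ξ = 300.7 kmol/h.
Outlet (n = n₀ + ν ξ):
  C₂H₄: 383 − 1(300.7) = 82.34
  O₂: 2080 − 3(300.7) = 1178
  N₂: 7824 (inert)
  CO₂: 0 + 2(300.7) = 601.3
  H₂O: 0 + 2(300.7) = 601.3
Dry total = 9685 kmol/h; y_N₂ (dry) = 7824 / 9685 = 0.8078.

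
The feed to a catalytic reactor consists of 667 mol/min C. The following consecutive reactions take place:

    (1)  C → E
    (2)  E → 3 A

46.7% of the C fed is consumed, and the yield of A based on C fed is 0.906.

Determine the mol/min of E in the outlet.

110 mol/min

Conversion of C: C consumed = 1ξ₁ = 0.467 × 667 → ξ₁ = 311.5 mol/min.
Yield of A: 3ξ₂ / 667 = 0.906 → ξ₂ = 201.4 mol/min.
Outlet amounts (n = n₀ + Σ ν·ξ):
  C: 667 − 1(311.5) = 355.5
  E: 0 + 1(311.5) − 1(201.4) = 110.1
  A: 0 + 3(201.4) = 604.3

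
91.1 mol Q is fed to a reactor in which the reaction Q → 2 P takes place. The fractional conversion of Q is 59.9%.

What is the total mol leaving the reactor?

Q reacted = 0.599 × 91.1 = 54.57 mol; ν_Q = −1, so ξ = 54.57/1 = 54.57 mol.
Outlet amounts (n = n₀ + ν ξ):
  Q: 91.1 − 1(54.57) = 36.53
  P: 0 + 2(54.57) = 109.1
Total out = 36.53 + 109.1 = 145.7 mol.

146 mol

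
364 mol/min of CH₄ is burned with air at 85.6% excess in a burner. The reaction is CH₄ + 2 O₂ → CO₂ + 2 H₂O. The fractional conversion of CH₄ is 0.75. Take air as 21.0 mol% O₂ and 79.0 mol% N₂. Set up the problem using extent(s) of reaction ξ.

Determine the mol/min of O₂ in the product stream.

805 mol/min

Stoichiometric O₂ = 2 × 364 = 728 mol/min; O₂ fed = 728 × 1.856 = 1351 mol/min.
N₂ fed = 1351 × 79/21 = 5083 mol/min.
Fuel reacted = 0.75 × 364 → ξ = 273 mol/min.
Outlet (n = n₀ + ν ξ):
  CH₄: 364 − 1(273) = 91
  O₂: 1351 − 2(273) = 805.2
  N₂: 5083 (inert)
  CO₂: 0 + 1(273) = 273
  H₂O: 0 + 2(273) = 546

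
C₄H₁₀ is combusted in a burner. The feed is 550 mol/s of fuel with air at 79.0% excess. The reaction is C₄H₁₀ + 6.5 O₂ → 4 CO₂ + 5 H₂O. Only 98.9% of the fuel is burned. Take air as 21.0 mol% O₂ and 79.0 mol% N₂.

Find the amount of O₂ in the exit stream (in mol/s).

2860 mol/s

Stoichiometric O₂ = 6.5 × 550 = 3575 mol/s; O₂ fed = 3575 × 1.790 = 6399 mol/s.
N₂ fed = 6399 × 79/21 = 24070 mol/s.
Fuel reacted = 0.989 × 550 → ξ = 544 mol/s.
Outlet (n = n₀ + ν ξ):
  C₄H₁₀: 550 − 1(544) = 6.05
  O₂: 6399 − 6.5(544) = 2864
  N₂: 24070 (inert)
  CO₂: 0 + 4(544) = 2176
  H₂O: 0 + 5(544) = 2720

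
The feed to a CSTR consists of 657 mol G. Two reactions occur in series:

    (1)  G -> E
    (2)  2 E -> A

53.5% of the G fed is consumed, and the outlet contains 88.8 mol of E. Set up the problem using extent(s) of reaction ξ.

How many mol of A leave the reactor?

Conversion of G: G consumed = 1ξ₁ = 0.535 × 657 → ξ₁ = 351.5 mol.
E balance: n_E = 0 + 1ξ₁ − 2ξ₂ = 88.8 → ξ₂ = (1·351.5 − 88.8)/2 = 131.3 mol.
Outlet amounts (n = n₀ + Σ ν·ξ):
  G: 657 − 1(351.5) = 305.5
  E: 0 + 1(351.5) − 2(131.3) = 88.8
  A: 0 + 1(131.3) = 131.3

131 mol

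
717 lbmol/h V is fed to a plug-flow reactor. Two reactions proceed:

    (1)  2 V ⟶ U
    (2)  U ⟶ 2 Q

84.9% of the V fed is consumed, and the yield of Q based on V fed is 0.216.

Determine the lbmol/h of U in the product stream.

227 lbmol/h

Conversion of V: V consumed = 2ξ₁ = 0.849 × 717 → ξ₁ = 304.4 lbmol/h.
Yield of Q: 2ξ₂ / 717 = 0.216 → ξ₂ = 77.44 lbmol/h.
Outlet amounts (n = n₀ + Σ ν·ξ):
  V: 717 − 2(304.4) = 108.3
  U: 0 + 1(304.4) − 1(77.44) = 226.9
  Q: 0 + 2(77.44) = 154.9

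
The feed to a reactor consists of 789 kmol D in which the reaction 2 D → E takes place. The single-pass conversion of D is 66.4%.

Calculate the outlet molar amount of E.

262 kmol

D reacted = 0.664 × 789 = 523.9 kmol; ν_D = −2, so ξ = 523.9/2 = 261.9 kmol.
Outlet amounts (n = n₀ + ν ξ):
  D: 789 − 2(261.9) = 265.1
  E: 0 + 1(261.9) = 261.9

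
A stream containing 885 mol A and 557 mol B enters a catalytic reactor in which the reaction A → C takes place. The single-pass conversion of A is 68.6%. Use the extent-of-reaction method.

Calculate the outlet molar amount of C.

A reacted = 0.686 × 885 = 607.1 mol; ν_A = −1, so ξ = 607.1/1 = 607.1 mol.
Outlet amounts (n = n₀ + ν ξ):
  A: 885 − 1(607.1) = 277.9
  C: 0 + 1(607.1) = 607.1
  B: 557 (inert)

607 mol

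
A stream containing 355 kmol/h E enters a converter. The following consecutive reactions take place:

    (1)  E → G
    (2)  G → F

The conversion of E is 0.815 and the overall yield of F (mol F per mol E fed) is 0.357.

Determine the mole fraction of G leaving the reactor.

Conversion of E: E consumed = 1ξ₁ = 0.815 × 355 → ξ₁ = 289.3 kmol/h.
Yield of F: 1ξ₂ / 355 = 0.357 → ξ₂ = 126.7 kmol/h.
Outlet amounts (n = n₀ + Σ ν·ξ):
  E: 355 − 1(289.3) = 65.68
  G: 0 + 1(289.3) − 1(126.7) = 162.6
  F: 0 + 1(126.7) = 126.7
Total out = 355 kmol/h; y_G = 162.6 / 355 = 0.458.

0.458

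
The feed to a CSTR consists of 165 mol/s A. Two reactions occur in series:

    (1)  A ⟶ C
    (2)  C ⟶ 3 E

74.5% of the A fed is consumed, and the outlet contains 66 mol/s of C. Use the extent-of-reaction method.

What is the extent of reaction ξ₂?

ξ₂ = 56.9 mol/s

Conversion of A: A consumed = 1ξ₁ = 0.745 × 165 → ξ₁ = 122.9 mol/s.
C balance: n_C = 0 + 1ξ₁ − 1ξ₂ = 66 → ξ₂ = (1·122.9 − 66)/1 = 56.92 mol/s.
Outlet amounts (n = n₀ + Σ ν·ξ):
  A: 165 − 1(122.9) = 42.08
  C: 0 + 1(122.9) − 1(56.92) = 66
  E: 0 + 3(56.92) = 170.8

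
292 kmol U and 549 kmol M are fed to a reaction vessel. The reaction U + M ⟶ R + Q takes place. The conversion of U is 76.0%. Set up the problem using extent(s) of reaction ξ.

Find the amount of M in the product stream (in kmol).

U reacted = 0.76 × 292 = 221.9 kmol; ν_U = −1, so ξ = 221.9/1 = 221.9 kmol.
Outlet amounts (n = n₀ + ν ξ):
  U: 292 − 1(221.9) = 70.08
  M: 549 − 1(221.9) = 327.1
  R: 0 + 1(221.9) = 221.9
  Q: 0 + 1(221.9) = 221.9

327 kmol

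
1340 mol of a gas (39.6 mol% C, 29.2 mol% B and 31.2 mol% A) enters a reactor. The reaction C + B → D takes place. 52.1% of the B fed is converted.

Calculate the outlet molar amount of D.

B reacted = 0.521 × 391.3 = 203.9 mol; ν_B = −1, so ξ = 203.9/1 = 203.9 mol.
Outlet amounts (n = n₀ + ν ξ):
  C: 530.6 − 1(203.9) = 326.8
  B: 391.3 − 1(203.9) = 187.4
  D: 0 + 1(203.9) = 203.9
  A: 418.1 (inert)

204 mol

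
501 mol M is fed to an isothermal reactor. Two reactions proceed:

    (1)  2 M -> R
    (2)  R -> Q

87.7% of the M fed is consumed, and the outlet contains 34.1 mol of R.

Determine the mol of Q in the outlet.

Conversion of M: M consumed = 2ξ₁ = 0.877 × 501 → ξ₁ = 219.7 mol.
R balance: n_R = 0 + 1ξ₁ − 1ξ₂ = 34.1 → ξ₂ = (1·219.7 − 34.1)/1 = 185.6 mol.
Outlet amounts (n = n₀ + Σ ν·ξ):
  M: 501 − 2(219.7) = 61.62
  R: 0 + 1(219.7) − 1(185.6) = 34.1
  Q: 0 + 1(185.6) = 185.6

186 mol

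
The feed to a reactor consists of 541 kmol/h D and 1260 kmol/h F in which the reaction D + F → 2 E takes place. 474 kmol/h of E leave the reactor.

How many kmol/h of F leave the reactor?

1020 kmol/h

For E: n = n₀ + 2ξ → 474 = 0 + 2ξ, giving ξ = 237 kmol/h.
Outlet amounts (n = n₀ + ν ξ):
  D: 541 − 1(237) = 304
  F: 1260 − 1(237) = 1023
  E: 0 + 2(237) = 474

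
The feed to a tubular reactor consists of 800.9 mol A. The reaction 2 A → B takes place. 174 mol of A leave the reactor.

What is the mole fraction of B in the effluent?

For A: n = n₀ − 2ξ → 174 = 800.9 − 2ξ, giving ξ = 313.4 mol.
Outlet amounts (n = n₀ + ν ξ):
  A: 800.9 − 2(313.4) = 174
  B: 0 + 1(313.4) = 313.4
Total out = 487.4 mol; y_B = 313.4 / 487.4 = 0.643.

0.643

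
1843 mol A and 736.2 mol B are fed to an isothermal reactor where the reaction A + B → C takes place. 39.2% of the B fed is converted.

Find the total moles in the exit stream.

2290 mol

B reacted = 0.392 × 736.2 = 288.6 mol; ν_B = −1, so ξ = 288.6/1 = 288.6 mol.
Outlet amounts (n = n₀ + ν ξ):
  A: 1843 − 1(288.6) = 1554
  B: 736.2 − 1(288.6) = 447.6
  C: 0 + 1(288.6) = 288.6
Total out = 1554 + 447.6 + 288.6 = 2291 mol.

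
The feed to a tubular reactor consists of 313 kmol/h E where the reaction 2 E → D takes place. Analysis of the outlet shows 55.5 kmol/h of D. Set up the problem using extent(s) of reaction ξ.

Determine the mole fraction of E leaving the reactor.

0.784

For D: n = n₀ + 1ξ → 55.5 = 0 + 1ξ, giving ξ = 55.5 kmol/h.
Outlet amounts (n = n₀ + ν ξ):
  E: 313 − 2(55.5) = 202
  D: 0 + 1(55.5) = 55.5
Total out = 257.5 kmol/h; y_E = 202 / 257.5 = 0.7845.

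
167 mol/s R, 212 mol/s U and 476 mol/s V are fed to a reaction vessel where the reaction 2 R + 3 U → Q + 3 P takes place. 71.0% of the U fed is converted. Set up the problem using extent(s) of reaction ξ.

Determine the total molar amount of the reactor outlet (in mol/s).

805 mol/s

U reacted = 0.71 × 212 = 150.5 mol/s; ν_U = −3, so ξ = 150.5/3 = 50.17 mol/s.
Outlet amounts (n = n₀ + ν ξ):
  R: 167 − 2(50.17) = 66.65
  U: 212 − 3(50.17) = 61.48
  Q: 0 + 1(50.17) = 50.17
  P: 0 + 3(50.17) = 150.5
  V: 476 (inert)
Total out = 66.65 + 61.48 + 50.17 + 150.5 + 476 = 804.8 mol/s.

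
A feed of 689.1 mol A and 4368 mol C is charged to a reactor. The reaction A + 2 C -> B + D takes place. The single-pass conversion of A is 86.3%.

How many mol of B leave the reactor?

A reacted = 0.863 × 689.1 = 594.7 mol; ν_A = −1, so ξ = 594.7/1 = 594.7 mol.
Outlet amounts (n = n₀ + ν ξ):
  A: 689.1 − 1(594.7) = 94.41
  C: 4368 − 2(594.7) = 3179
  B: 0 + 1(594.7) = 594.7
  D: 0 + 1(594.7) = 594.7

595 mol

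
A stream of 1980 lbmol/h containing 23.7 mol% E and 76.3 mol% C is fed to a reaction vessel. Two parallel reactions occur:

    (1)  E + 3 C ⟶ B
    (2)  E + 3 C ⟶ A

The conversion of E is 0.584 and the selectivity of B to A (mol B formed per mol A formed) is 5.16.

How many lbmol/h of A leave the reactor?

44.5 lbmol/h

Conversion of E: E consumed = 0.584 × 469.3 = 274 lbmol/h = 1ξ₁ + 1ξ₂.
Selectivity: 1ξ₁ / (1ξ₂) = 5.16 → ξ₁ = 5.16 ξ₂.
Substitute: (1·5.16 + 1) ξ₂ = 274 → ξ₂ = 44.49 lbmol/h, ξ₁ = 229.6 lbmol/h.
Outlet amounts (n = n₀ + Σ ν·ξ):
  E: 469.3 − 1(229.6) − 1(44.49) = 195.2
  C: 1511 − 3(229.6) − 3(44.49) = 688.6
  B: 0 + 1(229.6) = 229.6
  A: 0 + 1(44.49) = 44.49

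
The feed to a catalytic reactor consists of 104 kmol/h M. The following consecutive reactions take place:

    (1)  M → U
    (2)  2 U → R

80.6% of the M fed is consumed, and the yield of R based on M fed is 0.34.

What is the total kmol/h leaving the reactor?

68.6 kmol/h

Conversion of M: M consumed = 1ξ₁ = 0.806 × 104 → ξ₁ = 83.82 kmol/h.
Yield of R: 1ξ₂ / 104 = 0.34 → ξ₂ = 35.36 kmol/h.
Outlet amounts (n = n₀ + Σ ν·ξ):
  M: 104 − 1(83.82) = 20.18
  U: 0 + 1(83.82) − 2(35.36) = 13.1
  R: 0 + 1(35.36) = 35.36
Total out = 20.18 + 13.1 + 35.36 = 68.64 kmol/h.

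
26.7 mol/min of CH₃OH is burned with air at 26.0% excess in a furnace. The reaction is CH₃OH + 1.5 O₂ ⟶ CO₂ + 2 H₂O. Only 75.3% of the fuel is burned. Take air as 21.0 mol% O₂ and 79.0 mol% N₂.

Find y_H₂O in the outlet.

Stoichiometric O₂ = 1.5 × 26.7 = 40.05 mol/min; O₂ fed = 40.05 × 1.260 = 50.46 mol/min.
N₂ fed = 50.46 × 79/21 = 189.8 mol/min.
Fuel reacted = 0.753 × 26.7 → ξ = 20.11 mol/min.
Outlet (n = n₀ + ν ξ):
  CH₃OH: 26.7 − 1(20.11) = 6.595
  O₂: 50.46 − 1.5(20.11) = 20.31
  N₂: 189.8 (inert)
  CO₂: 0 + 1(20.11) = 20.11
  H₂O: 0 + 2(20.11) = 40.21
Total out = 277.1 mol/min; y_H₂O = 40.21 / 277.1 = 0.1451.

0.145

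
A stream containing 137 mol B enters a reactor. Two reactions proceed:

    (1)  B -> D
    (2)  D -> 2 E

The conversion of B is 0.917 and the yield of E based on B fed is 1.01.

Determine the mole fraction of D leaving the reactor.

Conversion of B: B consumed = 1ξ₁ = 0.917 × 137 → ξ₁ = 125.6 mol.
Yield of E: 2ξ₂ / 137 = 1.01 → ξ₂ = 69.19 mol.
Outlet amounts (n = n₀ + Σ ν·ξ):
  B: 137 − 1(125.6) = 11.37
  D: 0 + 1(125.6) − 1(69.19) = 56.44
  E: 0 + 2(69.19) = 138.4
Total out = 206.2 mol; y_D = 56.44 / 206.2 = 0.2738.

0.274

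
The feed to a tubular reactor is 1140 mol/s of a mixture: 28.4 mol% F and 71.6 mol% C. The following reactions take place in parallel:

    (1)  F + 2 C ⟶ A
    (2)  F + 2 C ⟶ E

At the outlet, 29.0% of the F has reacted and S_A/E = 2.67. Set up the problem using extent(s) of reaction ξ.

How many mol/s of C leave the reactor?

Conversion of F: F consumed = 0.29 × 323.8 = 93.89 mol/s = 1ξ₁ + 1ξ₂.
Selectivity: 1ξ₁ / (1ξ₂) = 2.67 → ξ₁ = 2.67 ξ₂.
Substitute: (1·2.67 + 1) ξ₂ = 93.89 → ξ₂ = 25.58 mol/s, ξ₁ = 68.31 mol/s.
Outlet amounts (n = n₀ + Σ ν·ξ):
  F: 323.8 − 1(68.31) − 1(25.58) = 229.9
  C: 816.2 − 2(68.31) − 2(25.58) = 628.5
  A: 0 + 1(68.31) = 68.31
  E: 0 + 1(25.58) = 25.58

628 mol/s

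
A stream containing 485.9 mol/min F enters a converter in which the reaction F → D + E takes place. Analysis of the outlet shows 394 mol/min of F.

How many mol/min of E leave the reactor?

91.9 mol/min

For F: n = n₀ − 1ξ → 394 = 485.9 − 1ξ, giving ξ = 91.9 mol/min.
Outlet amounts (n = n₀ + ν ξ):
  F: 485.9 − 1(91.9) = 394
  D: 0 + 1(91.9) = 91.9
  E: 0 + 1(91.9) = 91.9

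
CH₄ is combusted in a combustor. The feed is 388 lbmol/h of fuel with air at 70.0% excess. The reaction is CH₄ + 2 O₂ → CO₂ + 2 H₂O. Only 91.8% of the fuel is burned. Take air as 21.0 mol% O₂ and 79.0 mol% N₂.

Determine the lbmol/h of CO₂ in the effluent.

Stoichiometric O₂ = 2 × 388 = 776 lbmol/h; O₂ fed = 776 × 1.700 = 1319 lbmol/h.
N₂ fed = 1319 × 79/21 = 4963 lbmol/h.
Fuel reacted = 0.918 × 388 → ξ = 356.2 lbmol/h.
Outlet (n = n₀ + ν ξ):
  CH₄: 388 − 1(356.2) = 31.82
  O₂: 1319 − 2(356.2) = 606.8
  N₂: 4963 (inert)
  CO₂: 0 + 1(356.2) = 356.2
  H₂O: 0 + 2(356.2) = 712.4

356 lbmol/h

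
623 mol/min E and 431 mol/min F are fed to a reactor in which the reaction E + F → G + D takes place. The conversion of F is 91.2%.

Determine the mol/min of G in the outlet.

F reacted = 0.912 × 431 = 393.1 mol/min; ν_F = −1, so ξ = 393.1/1 = 393.1 mol/min.
Outlet amounts (n = n₀ + ν ξ):
  E: 623 − 1(393.1) = 229.9
  F: 431 − 1(393.1) = 37.93
  G: 0 + 1(393.1) = 393.1
  D: 0 + 1(393.1) = 393.1

393 mol/min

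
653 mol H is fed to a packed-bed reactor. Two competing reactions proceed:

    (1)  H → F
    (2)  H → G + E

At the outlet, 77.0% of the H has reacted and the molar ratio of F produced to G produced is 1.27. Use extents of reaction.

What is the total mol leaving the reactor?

875 mol

Conversion of H: H consumed = 0.77 × 653 = 502.8 mol = 1ξ₁ + 1ξ₂.
Selectivity: 1ξ₁ / (1ξ₂) = 1.27 → ξ₁ = 1.27 ξ₂.
Substitute: (1·1.27 + 1) ξ₂ = 502.8 → ξ₂ = 221.5 mol, ξ₁ = 281.3 mol.
Outlet amounts (n = n₀ + Σ ν·ξ):
  H: 653 − 1(281.3) − 1(221.5) = 150.2
  F: 0 + 1(281.3) = 281.3
  G: 0 + 1(221.5) = 221.5
  E: 0 + 1(221.5) = 221.5
Total out = 150.2 + 281.3 + 221.5 + 221.5 = 874.5 mol.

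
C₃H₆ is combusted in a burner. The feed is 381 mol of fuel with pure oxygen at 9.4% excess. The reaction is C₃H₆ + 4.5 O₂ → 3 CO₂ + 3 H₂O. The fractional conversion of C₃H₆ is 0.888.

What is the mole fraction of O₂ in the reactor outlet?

0.146

Stoichiometric O₂ = 4.5 × 381 = 1714 mol; O₂ fed = 1714 × 1.094 = 1876 mol.
Fuel reacted = 0.888 × 381 → ξ = 338.3 mol.
Outlet (n = n₀ + ν ξ):
  C₃H₆: 381 − 1(338.3) = 42.67
  O₂: 1876 − 4.5(338.3) = 353.2
  CO₂: 0 + 3(338.3) = 1015
  H₂O: 0 + 3(338.3) = 1015
Total out = 2426 mol; y_O₂ = 353.2 / 2426 = 0.1456.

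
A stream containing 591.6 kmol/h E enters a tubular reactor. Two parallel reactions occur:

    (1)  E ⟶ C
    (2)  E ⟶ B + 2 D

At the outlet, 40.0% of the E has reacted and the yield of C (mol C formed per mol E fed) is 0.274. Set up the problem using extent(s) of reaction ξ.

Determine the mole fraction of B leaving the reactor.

0.101

Yield of C: 1ξ₁ / 591.6 = 0.274 → ξ₁ = 162.1 kmol/h.
Conversion of E: 1ξ₁ + 1ξ₂ = 0.4 × 591.6 = 236.6 → ξ₂ = 74.54 kmol/h.
Outlet amounts (n = n₀ + Σ ν·ξ):
  E: 591.6 − 1(162.1) − 1(74.54) = 355
  C: 0 + 1(162.1) = 162.1
  B: 0 + 1(74.54) = 74.54
  D: 0 + 2(74.54) = 149.1
Total out = 740.7 kmol/h; y_B = 74.54 / 740.7 = 0.1006.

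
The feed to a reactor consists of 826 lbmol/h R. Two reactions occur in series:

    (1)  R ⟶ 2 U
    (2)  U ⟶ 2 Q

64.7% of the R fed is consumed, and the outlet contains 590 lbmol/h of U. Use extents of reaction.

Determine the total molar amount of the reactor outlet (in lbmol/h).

Conversion of R: R consumed = 1ξ₁ = 0.647 × 826 → ξ₁ = 534.4 lbmol/h.
U balance: n_U = 0 + 2ξ₁ − 1ξ₂ = 590 → ξ₂ = (2·534.4 − 590)/1 = 478.8 lbmol/h.
Outlet amounts (n = n₀ + Σ ν·ξ):
  R: 826 − 1(534.4) = 291.6
  U: 0 + 2(534.4) − 1(478.8) = 590
  Q: 0 + 2(478.8) = 957.7
Total out = 291.6 + 590 + 957.7 = 1839 lbmol/h.

1840 lbmol/h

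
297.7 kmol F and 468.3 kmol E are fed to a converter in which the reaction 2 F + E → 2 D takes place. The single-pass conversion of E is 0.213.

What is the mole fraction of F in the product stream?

E reacted = 0.213 × 468.3 = 99.75 kmol; ν_E = −1, so ξ = 99.75/1 = 99.75 kmol.
Outlet amounts (n = n₀ + ν ξ):
  F: 297.7 − 2(99.75) = 98.2
  E: 468.3 − 1(99.75) = 368.6
  D: 0 + 2(99.75) = 199.5
Total out = 666.3 kmol; y_F = 98.2 / 666.3 = 0.1474.

0.147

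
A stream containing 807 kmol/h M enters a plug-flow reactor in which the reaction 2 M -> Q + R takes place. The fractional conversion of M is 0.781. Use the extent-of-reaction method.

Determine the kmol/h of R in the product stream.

315 kmol/h

M reacted = 0.781 × 807 = 630.3 kmol/h; ν_M = −2, so ξ = 630.3/2 = 315.1 kmol/h.
Outlet amounts (n = n₀ + ν ξ):
  M: 807 − 2(315.1) = 176.7
  Q: 0 + 1(315.1) = 315.1
  R: 0 + 1(315.1) = 315.1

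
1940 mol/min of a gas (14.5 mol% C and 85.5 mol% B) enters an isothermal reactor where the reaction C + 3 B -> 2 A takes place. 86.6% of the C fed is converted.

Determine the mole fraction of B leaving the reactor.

C reacted = 0.866 × 281.3 = 243.6 mol/min; ν_C = −1, so ξ = 243.6/1 = 243.6 mol/min.
Outlet amounts (n = n₀ + ν ξ):
  C: 281.3 − 1(243.6) = 37.69
  B: 1659 − 3(243.6) = 927.9
  A: 0 + 2(243.6) = 487.2
Total out = 1453 mol/min; y_B = 927.9 / 1453 = 0.6387.

0.639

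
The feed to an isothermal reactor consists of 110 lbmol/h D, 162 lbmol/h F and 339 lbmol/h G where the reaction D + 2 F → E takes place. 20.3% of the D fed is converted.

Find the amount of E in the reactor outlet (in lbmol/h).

22.3 lbmol/h

D reacted = 0.203 × 110 = 22.33 lbmol/h; ν_D = −1, so ξ = 22.33/1 = 22.33 lbmol/h.
Outlet amounts (n = n₀ + ν ξ):
  D: 110 − 1(22.33) = 87.67
  F: 162 − 2(22.33) = 117.3
  E: 0 + 1(22.33) = 22.33
  G: 339 (inert)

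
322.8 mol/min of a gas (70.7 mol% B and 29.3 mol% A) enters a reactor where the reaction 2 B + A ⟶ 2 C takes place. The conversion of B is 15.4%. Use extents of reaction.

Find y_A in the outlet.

B reacted = 0.154 × 228.2 = 35.15 mol/min; ν_B = −2, so ξ = 35.15/2 = 17.57 mol/min.
Outlet amounts (n = n₀ + ν ξ):
  B: 228.2 − 2(17.57) = 193.1
  A: 94.58 − 1(17.57) = 77.01
  C: 0 + 2(17.57) = 35.15
Total out = 305.2 mol/min; y_A = 77.01 / 305.2 = 0.2523.

0.252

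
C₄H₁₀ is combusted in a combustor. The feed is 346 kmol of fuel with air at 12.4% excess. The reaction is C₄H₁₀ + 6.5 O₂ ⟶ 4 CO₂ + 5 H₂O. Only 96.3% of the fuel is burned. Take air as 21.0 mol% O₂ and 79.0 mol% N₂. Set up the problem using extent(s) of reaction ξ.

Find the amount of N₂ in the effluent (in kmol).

9510 kmol

Stoichiometric O₂ = 6.5 × 346 = 2249 kmol; O₂ fed = 2249 × 1.124 = 2528 kmol.
N₂ fed = 2528 × 79/21 = 9510 kmol.
Fuel reacted = 0.963 × 346 → ξ = 333.2 kmol.
Outlet (n = n₀ + ν ξ):
  C₄H₁₀: 346 − 1(333.2) = 12.8
  O₂: 2528 − 6.5(333.2) = 362.1
  N₂: 9510 (inert)
  CO₂: 0 + 4(333.2) = 1333
  H₂O: 0 + 5(333.2) = 1666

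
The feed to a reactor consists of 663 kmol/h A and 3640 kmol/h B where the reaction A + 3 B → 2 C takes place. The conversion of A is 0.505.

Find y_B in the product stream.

A reacted = 0.505 × 663 = 334.8 kmol/h; ν_A = −1, so ξ = 334.8/1 = 334.8 kmol/h.
Outlet amounts (n = n₀ + ν ξ):
  A: 663 − 1(334.8) = 328.2
  B: 3640 − 3(334.8) = 2636
  C: 0 + 2(334.8) = 669.6
Total out = 3633 kmol/h; y_B = 2636 / 3633 = 0.7254.

0.725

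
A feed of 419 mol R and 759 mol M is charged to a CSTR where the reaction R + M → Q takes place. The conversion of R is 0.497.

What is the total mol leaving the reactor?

R reacted = 0.497 × 419 = 208.2 mol; ν_R = −1, so ξ = 208.2/1 = 208.2 mol.
Outlet amounts (n = n₀ + ν ξ):
  R: 419 − 1(208.2) = 210.8
  M: 759 − 1(208.2) = 550.8
  Q: 0 + 1(208.2) = 208.2
Total out = 210.8 + 550.8 + 208.2 = 969.8 mol.

970 mol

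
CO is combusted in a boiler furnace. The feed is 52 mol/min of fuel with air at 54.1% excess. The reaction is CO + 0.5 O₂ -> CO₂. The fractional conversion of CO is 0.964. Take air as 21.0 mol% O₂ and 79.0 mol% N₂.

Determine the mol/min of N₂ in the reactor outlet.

Stoichiometric O₂ = 0.5 × 52 = 26 mol/min; O₂ fed = 26 × 1.541 = 40.07 mol/min.
N₂ fed = 40.07 × 79/21 = 150.7 mol/min.
Fuel reacted = 0.964 × 52 → ξ = 50.13 mol/min.
Outlet (n = n₀ + ν ξ):
  CO: 52 − 1(50.13) = 1.872
  O₂: 40.07 − 0.5(50.13) = 15
  N₂: 150.7 (inert)
  CO₂: 0 + 1(50.13) = 50.13

151 mol/min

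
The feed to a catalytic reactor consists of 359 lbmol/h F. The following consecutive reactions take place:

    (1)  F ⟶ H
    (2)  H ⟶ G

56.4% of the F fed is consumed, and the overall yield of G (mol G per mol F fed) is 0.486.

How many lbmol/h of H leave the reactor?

28 lbmol/h

Conversion of F: F consumed = 1ξ₁ = 0.564 × 359 → ξ₁ = 202.5 lbmol/h.
Yield of G: 1ξ₂ / 359 = 0.486 → ξ₂ = 174.5 lbmol/h.
Outlet amounts (n = n₀ + Σ ν·ξ):
  F: 359 − 1(202.5) = 156.5
  H: 0 + 1(202.5) − 1(174.5) = 28
  G: 0 + 1(174.5) = 174.5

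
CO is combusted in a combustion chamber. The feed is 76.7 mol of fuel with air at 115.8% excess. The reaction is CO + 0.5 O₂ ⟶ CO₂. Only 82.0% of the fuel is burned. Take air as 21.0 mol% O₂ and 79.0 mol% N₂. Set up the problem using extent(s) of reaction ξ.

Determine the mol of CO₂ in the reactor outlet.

62.9 mol

Stoichiometric O₂ = 0.5 × 76.7 = 38.35 mol; O₂ fed = 38.35 × 2.158 = 82.76 mol.
N₂ fed = 82.76 × 79/21 = 311.3 mol.
Fuel reacted = 0.82 × 76.7 → ξ = 62.89 mol.
Outlet (n = n₀ + ν ξ):
  CO: 76.7 − 1(62.89) = 13.81
  O₂: 82.76 − 0.5(62.89) = 51.31
  N₂: 311.3 (inert)
  CO₂: 0 + 1(62.89) = 62.89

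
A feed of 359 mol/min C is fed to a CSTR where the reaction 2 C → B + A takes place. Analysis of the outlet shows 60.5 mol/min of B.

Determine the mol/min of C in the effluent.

238 mol/min

For B: n = n₀ + 1ξ → 60.5 = 0 + 1ξ, giving ξ = 60.5 mol/min.
Outlet amounts (n = n₀ + ν ξ):
  C: 359 − 2(60.5) = 238
  B: 0 + 1(60.5) = 60.5
  A: 0 + 1(60.5) = 60.5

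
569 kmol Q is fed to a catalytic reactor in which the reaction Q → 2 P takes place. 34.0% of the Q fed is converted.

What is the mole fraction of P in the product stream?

Q reacted = 0.34 × 569 = 193.5 kmol; ν_Q = −1, so ξ = 193.5/1 = 193.5 kmol.
Outlet amounts (n = n₀ + ν ξ):
  Q: 569 − 1(193.5) = 375.5
  P: 0 + 2(193.5) = 386.9
Total out = 762.5 kmol; y_P = 386.9 / 762.5 = 0.5075.

0.507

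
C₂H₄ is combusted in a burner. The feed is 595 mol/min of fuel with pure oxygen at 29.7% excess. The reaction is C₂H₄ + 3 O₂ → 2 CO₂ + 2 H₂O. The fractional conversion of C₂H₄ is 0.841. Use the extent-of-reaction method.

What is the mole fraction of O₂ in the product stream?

0.28

Stoichiometric O₂ = 3 × 595 = 1785 mol/min; O₂ fed = 1785 × 1.297 = 2315 mol/min.
Fuel reacted = 0.841 × 595 → ξ = 500.4 mol/min.
Outlet (n = n₀ + ν ξ):
  C₂H₄: 595 − 1(500.4) = 94.61
  O₂: 2315 − 3(500.4) = 814
  CO₂: 0 + 2(500.4) = 1001
  H₂O: 0 + 2(500.4) = 1001
Total out = 2910 mol/min; y_O₂ = 814 / 2910 = 0.2797.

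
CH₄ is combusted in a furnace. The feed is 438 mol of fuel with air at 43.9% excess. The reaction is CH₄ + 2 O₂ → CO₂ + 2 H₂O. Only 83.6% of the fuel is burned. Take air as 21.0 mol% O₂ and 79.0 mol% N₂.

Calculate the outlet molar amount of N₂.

4740 mol

Stoichiometric O₂ = 2 × 438 = 876 mol; O₂ fed = 876 × 1.439 = 1261 mol.
N₂ fed = 1261 × 79/21 = 4742 mol.
Fuel reacted = 0.836 × 438 → ξ = 366.2 mol.
Outlet (n = n₀ + ν ξ):
  CH₄: 438 − 1(366.2) = 71.83
  O₂: 1261 − 2(366.2) = 528.2
  N₂: 4742 (inert)
  CO₂: 0 + 1(366.2) = 366.2
  H₂O: 0 + 2(366.2) = 732.3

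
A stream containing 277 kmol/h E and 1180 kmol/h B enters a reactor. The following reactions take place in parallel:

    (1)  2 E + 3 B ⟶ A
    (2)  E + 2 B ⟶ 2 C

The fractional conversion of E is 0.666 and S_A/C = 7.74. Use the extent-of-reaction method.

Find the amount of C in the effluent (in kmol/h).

Conversion of E: E consumed = 0.666 × 277 = 184.5 kmol/h = 2ξ₁ + 1ξ₂.
Selectivity: 1ξ₁ / (2ξ₂) = 7.74 → ξ₁ = 15.48 ξ₂.
Substitute: (2·15.48 + 1) ξ₂ = 184.5 → ξ₂ = 5.772 kmol/h, ξ₁ = 89.35 kmol/h.
Outlet amounts (n = n₀ + Σ ν·ξ):
  E: 277 − 2(89.35) − 1(5.772) = 92.52
  B: 1180 − 3(89.35) − 2(5.772) = 900.4
  A: 0 + 1(89.35) = 89.35
  C: 0 + 2(5.772) = 11.54

11.5 kmol/h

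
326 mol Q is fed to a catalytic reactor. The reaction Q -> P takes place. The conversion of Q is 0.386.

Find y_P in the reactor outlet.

0.386

Q reacted = 0.386 × 326 = 125.8 mol; ν_Q = −1, so ξ = 125.8/1 = 125.8 mol.
Outlet amounts (n = n₀ + ν ξ):
  Q: 326 − 1(125.8) = 200.2
  P: 0 + 1(125.8) = 125.8
Total out = 326 mol; y_P = 125.8 / 326 = 0.386.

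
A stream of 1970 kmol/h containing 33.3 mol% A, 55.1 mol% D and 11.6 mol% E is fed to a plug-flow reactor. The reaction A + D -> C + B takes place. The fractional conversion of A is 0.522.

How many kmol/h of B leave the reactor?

A reacted = 0.522 × 656 = 342.4 kmol/h; ν_A = −1, so ξ = 342.4/1 = 342.4 kmol/h.
Outlet amounts (n = n₀ + ν ξ):
  A: 656 − 1(342.4) = 313.6
  D: 1085 − 1(342.4) = 743
  C: 0 + 1(342.4) = 342.4
  B: 0 + 1(342.4) = 342.4
  E: 228.5 (inert)

342 kmol/h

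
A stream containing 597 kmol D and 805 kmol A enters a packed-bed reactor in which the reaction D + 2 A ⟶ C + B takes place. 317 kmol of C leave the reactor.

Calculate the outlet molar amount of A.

For C: n = n₀ + 1ξ → 317 = 0 + 1ξ, giving ξ = 317 kmol.
Outlet amounts (n = n₀ + ν ξ):
  D: 597 − 1(317) = 280
  A: 805 − 2(317) = 171
  C: 0 + 1(317) = 317
  B: 0 + 1(317) = 317

171 kmol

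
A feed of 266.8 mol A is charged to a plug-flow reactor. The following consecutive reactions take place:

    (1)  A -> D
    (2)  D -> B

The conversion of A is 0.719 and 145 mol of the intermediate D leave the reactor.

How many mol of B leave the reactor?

46.8 mol

Conversion of A: A consumed = 1ξ₁ = 0.719 × 266.8 → ξ₁ = 191.8 mol.
D balance: n_D = 0 + 1ξ₁ − 1ξ₂ = 145 → ξ₂ = (1·191.8 − 145)/1 = 46.83 mol.
Outlet amounts (n = n₀ + Σ ν·ξ):
  A: 266.8 − 1(191.8) = 74.97
  D: 0 + 1(191.8) − 1(46.83) = 145
  B: 0 + 1(46.83) = 46.83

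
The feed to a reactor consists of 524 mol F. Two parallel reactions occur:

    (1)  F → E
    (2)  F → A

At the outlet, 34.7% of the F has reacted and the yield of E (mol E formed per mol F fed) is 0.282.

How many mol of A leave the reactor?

34.1 mol

Yield of E: 1ξ₁ / 524 = 0.282 → ξ₁ = 147.8 mol.
Conversion of F: 1ξ₁ + 1ξ₂ = 0.347 × 524 = 181.8 → ξ₂ = 34.06 mol.
Outlet amounts (n = n₀ + Σ ν·ξ):
  F: 524 − 1(147.8) − 1(34.06) = 342.2
  E: 0 + 1(147.8) = 147.8
  A: 0 + 1(34.06) = 34.06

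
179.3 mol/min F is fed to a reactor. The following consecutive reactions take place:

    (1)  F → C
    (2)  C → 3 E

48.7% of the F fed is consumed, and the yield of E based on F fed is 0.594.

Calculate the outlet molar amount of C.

51.8 mol/min

Conversion of F: F consumed = 1ξ₁ = 0.487 × 179.3 → ξ₁ = 87.32 mol/min.
Yield of E: 3ξ₂ / 179.3 = 0.594 → ξ₂ = 35.5 mol/min.
Outlet amounts (n = n₀ + Σ ν·ξ):
  F: 179.3 − 1(87.32) = 91.98
  C: 0 + 1(87.32) − 1(35.5) = 51.82
  E: 0 + 3(35.5) = 106.5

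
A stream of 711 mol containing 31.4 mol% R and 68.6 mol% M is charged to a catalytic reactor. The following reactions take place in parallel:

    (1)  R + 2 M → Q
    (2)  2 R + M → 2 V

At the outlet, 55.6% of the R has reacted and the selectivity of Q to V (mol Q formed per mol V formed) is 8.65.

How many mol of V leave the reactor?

12.9 mol

Conversion of R: R consumed = 0.556 × 223.3 = 124.1 mol = 1ξ₁ + 2ξ₂.
Selectivity: 1ξ₁ / (2ξ₂) = 8.65 → ξ₁ = 17.3 ξ₂.
Substitute: (1·17.3 + 2) ξ₂ = 124.1 → ξ₂ = 6.432 mol, ξ₁ = 111.3 mol.
Outlet amounts (n = n₀ + Σ ν·ξ):
  R: 223.3 − 1(111.3) − 2(6.432) = 99.12
  M: 487.7 − 2(111.3) − 1(6.432) = 258.8
  Q: 0 + 1(111.3) = 111.3
  V: 0 + 2(6.432) = 12.86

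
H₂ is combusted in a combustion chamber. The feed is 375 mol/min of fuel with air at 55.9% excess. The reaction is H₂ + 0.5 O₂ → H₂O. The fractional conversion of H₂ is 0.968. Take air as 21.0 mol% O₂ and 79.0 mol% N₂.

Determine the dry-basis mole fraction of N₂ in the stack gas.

Stoichiometric O₂ = 0.5 × 375 = 187.5 mol/min; O₂ fed = 187.5 × 1.559 = 292.3 mol/min.
N₂ fed = 292.3 × 79/21 = 1100 mol/min.
Fuel reacted = 0.968 × 375 → ξ = 363 mol/min.
Outlet (n = n₀ + ν ξ):
  H₂: 375 − 1(363) = 12
  O₂: 292.3 − 0.5(363) = 110.8
  N₂: 1100 (inert)
  H₂O: 0 + 1(363) = 363
Dry total = 1222 mol/min; y_N₂ (dry) = 1100 / 1222 = 0.8995.

0.9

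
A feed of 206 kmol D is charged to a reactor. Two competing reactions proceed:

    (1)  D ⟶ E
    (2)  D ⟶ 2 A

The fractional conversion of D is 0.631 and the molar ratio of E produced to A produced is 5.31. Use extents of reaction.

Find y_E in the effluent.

Conversion of D: D consumed = 0.631 × 206 = 130 kmol = 1ξ₁ + 1ξ₂.
Selectivity: 1ξ₁ / (2ξ₂) = 5.31 → ξ₁ = 10.62 ξ₂.
Substitute: (1·10.62 + 1) ξ₂ = 130 → ξ₂ = 11.19 kmol, ξ₁ = 118.8 kmol.
Outlet amounts (n = n₀ + Σ ν·ξ):
  D: 206 − 1(118.8) − 1(11.19) = 76.01
  E: 0 + 1(118.8) = 118.8
  A: 0 + 2(11.19) = 22.37
Total out = 217.2 kmol; y_E = 118.8 / 217.2 = 0.547.

0.547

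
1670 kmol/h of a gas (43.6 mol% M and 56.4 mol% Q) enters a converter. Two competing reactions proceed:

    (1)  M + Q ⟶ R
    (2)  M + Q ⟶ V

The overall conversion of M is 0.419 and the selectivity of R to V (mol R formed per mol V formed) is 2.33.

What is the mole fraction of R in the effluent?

Conversion of M: M consumed = 0.419 × 728.1 = 305.1 kmol/h = 1ξ₁ + 1ξ₂.
Selectivity: 1ξ₁ / (1ξ₂) = 2.33 → ξ₁ = 2.33 ξ₂.
Substitute: (1·2.33 + 1) ξ₂ = 305.1 → ξ₂ = 91.62 kmol/h, ξ₁ = 213.5 kmol/h.
Outlet amounts (n = n₀ + Σ ν·ξ):
  M: 728.1 − 1(213.5) − 1(91.62) = 423
  Q: 941.9 − 1(213.5) − 1(91.62) = 636.8
  R: 0 + 1(213.5) = 213.5
  V: 0 + 1(91.62) = 91.62
Total out = 1365 kmol/h; y_R = 213.5 / 1365 = 0.1564.

0.156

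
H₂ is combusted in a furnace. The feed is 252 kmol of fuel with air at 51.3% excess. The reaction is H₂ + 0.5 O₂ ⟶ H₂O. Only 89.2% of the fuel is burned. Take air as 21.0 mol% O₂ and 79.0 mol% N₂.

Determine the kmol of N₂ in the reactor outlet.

717 kmol

Stoichiometric O₂ = 0.5 × 252 = 126 kmol; O₂ fed = 126 × 1.513 = 190.6 kmol.
N₂ fed = 190.6 × 79/21 = 717.2 kmol.
Fuel reacted = 0.892 × 252 → ξ = 224.8 kmol.
Outlet (n = n₀ + ν ξ):
  H₂: 252 − 1(224.8) = 27.22
  O₂: 190.6 − 0.5(224.8) = 78.25
  N₂: 717.2 (inert)
  H₂O: 0 + 1(224.8) = 224.8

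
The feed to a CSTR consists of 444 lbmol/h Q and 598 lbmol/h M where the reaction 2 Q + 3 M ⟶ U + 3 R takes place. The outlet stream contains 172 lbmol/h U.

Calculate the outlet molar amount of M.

82 lbmol/h

For U: n = n₀ + 1ξ → 172 = 0 + 1ξ, giving ξ = 172 lbmol/h.
Outlet amounts (n = n₀ + ν ξ):
  Q: 444 − 2(172) = 100
  M: 598 − 3(172) = 82
  U: 0 + 1(172) = 172
  R: 0 + 3(172) = 516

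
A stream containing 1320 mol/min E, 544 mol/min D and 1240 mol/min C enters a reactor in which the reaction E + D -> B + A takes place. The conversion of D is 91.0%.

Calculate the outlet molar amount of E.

825 mol/min

D reacted = 0.91 × 544 = 495 mol/min; ν_D = −1, so ξ = 495/1 = 495 mol/min.
Outlet amounts (n = n₀ + ν ξ):
  E: 1320 − 1(495) = 825
  D: 544 − 1(495) = 48.96
  B: 0 + 1(495) = 495
  A: 0 + 1(495) = 495
  C: 1240 (inert)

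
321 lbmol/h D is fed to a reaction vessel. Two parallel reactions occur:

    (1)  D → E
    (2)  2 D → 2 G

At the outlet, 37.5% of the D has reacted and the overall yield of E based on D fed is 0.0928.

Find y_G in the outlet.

0.282

Yield of E: 1ξ₁ / 321 = 0.0928 → ξ₁ = 29.79 lbmol/h.
Conversion of D: 1ξ₁ + 2ξ₂ = 0.375 × 321 = 120.4 → ξ₂ = 45.29 lbmol/h.
Outlet amounts (n = n₀ + Σ ν·ξ):
  D: 321 − 1(29.79) − 2(45.29) = 200.6
  E: 0 + 1(29.79) = 29.79
  G: 0 + 2(45.29) = 90.59
Total out = 321 lbmol/h; y_G = 90.59 / 321 = 0.2822.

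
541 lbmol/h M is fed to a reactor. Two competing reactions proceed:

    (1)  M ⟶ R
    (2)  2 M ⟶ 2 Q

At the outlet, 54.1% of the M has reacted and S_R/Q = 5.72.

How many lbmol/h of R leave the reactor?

Conversion of M: M consumed = 0.541 × 541 = 292.7 lbmol/h = 1ξ₁ + 2ξ₂.
Selectivity: 1ξ₁ / (2ξ₂) = 5.72 → ξ₁ = 11.44 ξ₂.
Substitute: (1·11.44 + 2) ξ₂ = 292.7 → ξ₂ = 21.78 lbmol/h, ξ₁ = 249.1 lbmol/h.
Outlet amounts (n = n₀ + Σ ν·ξ):
  M: 541 − 1(249.1) − 2(21.78) = 248.3
  R: 0 + 1(249.1) = 249.1
  Q: 0 + 2(21.78) = 43.55

249 lbmol/h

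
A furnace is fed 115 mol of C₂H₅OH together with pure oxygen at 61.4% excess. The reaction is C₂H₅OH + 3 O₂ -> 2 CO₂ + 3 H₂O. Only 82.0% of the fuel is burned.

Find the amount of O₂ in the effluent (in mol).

274 mol

Stoichiometric O₂ = 3 × 115 = 345 mol; O₂ fed = 345 × 1.614 = 556.8 mol.
Fuel reacted = 0.82 × 115 → ξ = 94.3 mol.
Outlet (n = n₀ + ν ξ):
  C₂H₅OH: 115 − 1(94.3) = 20.7
  O₂: 556.8 − 3(94.3) = 273.9
  CO₂: 0 + 2(94.3) = 188.6
  H₂O: 0 + 3(94.3) = 282.9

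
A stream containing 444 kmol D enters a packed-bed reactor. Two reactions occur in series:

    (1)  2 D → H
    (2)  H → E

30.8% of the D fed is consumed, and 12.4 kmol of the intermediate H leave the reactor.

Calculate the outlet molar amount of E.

56 kmol

Conversion of D: D consumed = 2ξ₁ = 0.308 × 444 → ξ₁ = 68.38 kmol.
H balance: n_H = 0 + 1ξ₁ − 1ξ₂ = 12.4 → ξ₂ = (1·68.38 − 12.4)/1 = 55.98 kmol.
Outlet amounts (n = n₀ + Σ ν·ξ):
  D: 444 − 2(68.38) = 307.2
  H: 0 + 1(68.38) − 1(55.98) = 12.4
  E: 0 + 1(55.98) = 55.98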